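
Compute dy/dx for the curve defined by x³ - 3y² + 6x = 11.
Apply d/dx to both sides, remembering that y depends on x. Each occurrence of y therefore brings in a y' = dy/dx via the chain rule.

With F(x, y) equal to the left-hand side minus the right, differentiate F term by term:
  d/dx[x^3] = 3x^2
  d/dx[6x] = 6
  d/dx[-3y^2] = -6y·y'
  d/dx[-11] = 0
Adding these up, d/dx[F] = 0 becomes
  (3x^2 + 6) + (-6y)·y' = 0,
so isolating y',
  dy/dx = -(3x^2 + 6)/(-6y) = (x^2 + 2)/(2y)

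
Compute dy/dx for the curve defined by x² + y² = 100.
Take d/dx of both sides. Since y is implicitly a function of x, the chain rule attaches a y' = dy/dx factor whenever we differentiate through y.

Set F(x, y) = (left side) − (right side), so the curve is F = 0. Differentiating each term of F:
  d/dx[x^2] = 2x
  d/dx[y^2] = 2y·y'
  d/dx[-100] = 0

Collecting, the y'-free part is the partial derivative in x and the y' coefficient is the partial derivative in y:
  ∂F/∂x = 2x
  ∂F/∂y = 2y

so d/dx[F(x, y(x))] = ∂F/∂x + (∂F/∂y)·y' = 0. Rearranging,
  dy/dx = -(∂F/∂x)/(∂F/∂y) = -(2x)/(2y) = -x/y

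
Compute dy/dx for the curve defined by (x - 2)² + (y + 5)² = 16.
Differentiate the relation implicitly: treat y = y(x) and apply the chain rule, so every y-derivative picks up a y' = dy/dx factor.

With everything moved to the left-hand side, differentiate term by term:
  d/dx[(x - 2)^2] = 2x - 4
  d/dx[(y + 5)^2] = 2·y'(y + 5)
  d/dx[-16] = 0

Separating the contributions that come from x directly and those that come through y:
  without y':      2x - 4
  multiplying y':  2y + 10

so (2x - 4) + (2y + 10)·y' = 0, and therefore
  dy/dx = -(2x - 4)/(2y + 10) = (2 - x)/(y + 5)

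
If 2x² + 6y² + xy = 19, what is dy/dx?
Take d/dx of both sides. Since y is implicitly a function of x, the chain rule attaches a y' = dy/dx factor whenever we differentiate through y.

Set F(x, y) = (left side) − (right side), so the curve is F = 0. Differentiating each term of F:
  d/dx[2x^2] = 4x
  d/dx[xy] = x·y' + y
  d/dx[6y^2] = 12y·y'
  d/dx[-19] = 0

Collecting, the y'-free part is the partial derivative in x and the y' coefficient is the partial derivative in y:
  ∂F/∂x = 4x + y
  ∂F/∂y = x + 12y

so d/dx[F(x, y(x))] = ∂F/∂x + (∂F/∂y)·y' = 0. Rearranging,
  dy/dx = -(∂F/∂x)/(∂F/∂y) = -(4x + y)/(x + 12y) = (-4x - y)/(x + 12y)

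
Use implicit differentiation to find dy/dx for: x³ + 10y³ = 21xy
Take d/dx of both sides. Since y is implicitly a function of x, the chain rule attaches a y' = dy/dx factor whenever we differentiate through y.

Set F(x, y) = (left side) − (right side), so the curve is F = 0. Differentiating each term of F:
  d/dx[x^3] = 3x^2
  d/dx[-21xy] = -21x·y' - 21y
  d/dx[10y^3] = 30y^2·y'

Collecting, the y'-free part is the partial derivative in x and the y' coefficient is the partial derivative in y:
  ∂F/∂x = 3x^2 - 21y
  ∂F/∂y = -21x + 30y^2

so d/dx[F(x, y(x))] = ∂F/∂x + (∂F/∂y)·y' = 0. Rearranging,
  dy/dx = -(∂F/∂x)/(∂F/∂y) = -(3x^2 - 21y)/(-21x + 30y^2) = (x^2 - 7y)/(7x - 10y^2)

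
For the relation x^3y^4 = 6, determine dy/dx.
Differentiate both sides with respect to x, treating y as y(x). By the chain rule, any term containing y contributes a factor of y' = dy/dx when we differentiate it.

Move every term to one side and write the relation as F(x, y) = 0. Term by term,
  d/dx[x^3y^4] = 4x^3y^3·y' + 3x^2y^4
  d/dx[-6] = 0

The pieces without y' make up ∂F/∂x and the coefficient of y' is ∂F/∂y:
  ∂F/∂x = 3x^2y^4,
  ∂F/∂y = 4x^3y^3.

Since d/dx[F] = ∂F/∂x + (∂F/∂y)·y' = 0, solve for y':
  (∂F/∂y)·y' = -∂F/∂x
  dy/dx = -(∂F/∂x)/(∂F/∂y) = -(3x^2y^4)/(4x^3y^3) = -3y/(4x)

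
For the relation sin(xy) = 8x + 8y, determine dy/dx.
Take d/dx of both sides. Since y is implicitly a function of x, the chain rule attaches a y' = dy/dx factor whenever we differentiate through y.

Set F(x, y) = (left side) − (right side), so the curve is F = 0. Differentiating each term of F:
  d/dx[-8x] = -8
  d/dx[-8y] = -8·y'
  d/dx[sin(xy)] = (x·y' + y)·cos(xy)

Collecting, the y'-free part is the partial derivative in x and the y' coefficient is the partial derivative in y:
  ∂F/∂x = y·cos(xy) - 8
  ∂F/∂y = x·cos(xy) - 8

so d/dx[F(x, y(x))] = ∂F/∂x + (∂F/∂y)·y' = 0. Rearranging,
  dy/dx = -(∂F/∂x)/(∂F/∂y) = -(y·cos(xy) - 8)/(x·cos(xy) - 8) = (-y·cos(xy) + 8)/(x·cos(xy) - 8)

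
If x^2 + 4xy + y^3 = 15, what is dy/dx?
Differentiate the relation implicitly: treat y = y(x) and apply the chain rule, so every y-derivative picks up a y' = dy/dx factor.

With everything moved to the left-hand side, differentiate term by term:
  d/dx[x^2] = 2x
  d/dx[4xy] = 4x·y' + 4y
  d/dx[y^3] = 3y^2·y'
  d/dx[-15] = 0

Separating the contributions that come from x directly and those that come through y:
  without y':      2x + 4y
  multiplying y':  4x + 3y^2

so (2x + 4y) + (4x + 3y^2)·y' = 0, and therefore
  dy/dx = -(2x + 4y)/(4x + 3y^2) = 2(-x - 2y)/(4x + 3y^2)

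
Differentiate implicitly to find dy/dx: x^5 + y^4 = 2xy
Differentiate both sides with respect to x, treating y as y(x). By the chain rule, any term containing y contributes a factor of y' = dy/dx when we differentiate it.

Move every term to one side and write the relation as F(x, y) = 0. Term by term,
  d/dx[x^5] = 5x^4
  d/dx[-2xy] = -2x·y' - 2y
  d/dx[y^4] = 4y^3·y'

The pieces without y' make up ∂F/∂x and the coefficient of y' is ∂F/∂y:
  ∂F/∂x = 5x^4 - 2y,
  ∂F/∂y = -2x + 4y^3.

Since d/dx[F] = ∂F/∂x + (∂F/∂y)·y' = 0, solve for y':
  (∂F/∂y)·y' = -∂F/∂x
  dy/dx = -(∂F/∂x)/(∂F/∂y) = -(5x^4 - 2y)/(-2x + 4y^3) = (5x^4/2 - y)/(x - 2y^3)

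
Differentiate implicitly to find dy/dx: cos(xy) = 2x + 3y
Apply d/dx to both sides, remembering that y depends on x. Each occurrence of y therefore brings in a y' = dy/dx via the chain rule.

With F(x, y) equal to the left-hand side minus the right, differentiate F term by term:
  d/dx[-2x] = -2
  d/dx[-3y] = -3·y'
  d/dx[cos(xy)] = -(x·y' + y)·sin(xy)
Adding these up, d/dx[F] = 0 becomes
  (-y·sin(xy) - 2) + (-x·sin(xy) - 3)·y' = 0,
so isolating y',
  dy/dx = -(-y·sin(xy) - 2)/(-x·sin(xy) - 3) = -(y·sin(xy) + 2)/(x·sin(xy) + 3)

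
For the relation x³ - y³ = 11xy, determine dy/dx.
Differentiate both sides with respect to x, treating y as y(x). By the chain rule, any term containing y contributes a factor of y' = dy/dx when we differentiate it.

Move every term to one side and write the relation as F(x, y) = 0. Term by term,
  d/dx[x^3] = 3x^2
  d/dx[-11xy] = -11x·y' - 11y
  d/dx[-y^3] = -3y^2·y'

The pieces without y' make up ∂F/∂x and the coefficient of y' is ∂F/∂y:
  ∂F/∂x = 3x^2 - 11y,
  ∂F/∂y = -11x - 3y^2.

Since d/dx[F] = ∂F/∂x + (∂F/∂y)·y' = 0, solve for y':
  (∂F/∂y)·y' = -∂F/∂x
  dy/dx = -(∂F/∂x)/(∂F/∂y) = -(3x^2 - 11y)/(-11x - 3y^2) = (3x^2 - 11y)/(11x + 3y^2)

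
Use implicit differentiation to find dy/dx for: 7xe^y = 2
Take d/dx of both sides. Since y is implicitly a function of x, the chain rule attaches a y' = dy/dx factor whenever we differentiate through y.

Set F(x, y) = (left side) − (right side), so the curve is F = 0. Differentiating each term of F:
  d/dx[7x·e^(y)] = 7x·y'·e^(y) + 7e^(y)
  d/dx[-2] = 0

Collecting, the y'-free part is the partial derivative in x and the y' coefficient is the partial derivative in y:
  ∂F/∂x = 7e^(y)
  ∂F/∂y = 7x·e^(y)

so d/dx[F(x, y(x))] = ∂F/∂x + (∂F/∂y)·y' = 0. Rearranging,
  dy/dx = -(∂F/∂x)/(∂F/∂y) = -(7e^(y))/(7x·e^(y)) = -1/x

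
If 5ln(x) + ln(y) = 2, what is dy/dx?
Differentiate both sides with respect to x, treating y as y(x). By the chain rule, any term containing y contributes a factor of y' = dy/dx when we differentiate it.

Move every term to one side and write the relation as F(x, y) = 0. Term by term,
  d/dx[5ln(x)] = 5/x
  d/dx[ln(y)] = y'/y
  d/dx[-2] = 0

The pieces without y' make up ∂F/∂x and the coefficient of y' is ∂F/∂y:
  ∂F/∂x = 5/x,
  ∂F/∂y = 1/y.

Since d/dx[F] = ∂F/∂x + (∂F/∂y)·y' = 0, solve for y':
  (∂F/∂y)·y' = -∂F/∂x
  dy/dx = -(∂F/∂x)/(∂F/∂y) = -(5/x)/(1/y) = -5y/x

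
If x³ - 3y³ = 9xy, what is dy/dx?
Differentiate the relation implicitly: treat y = y(x) and apply the chain rule, so every y-derivative picks up a y' = dy/dx factor.

With everything moved to the left-hand side, differentiate term by term:
  d/dx[x^3] = 3x^2
  d/dx[-9xy] = -9x·y' - 9y
  d/dx[-3y^3] = -9y^2·y'

Separating the contributions that come from x directly and those that come through y:
  without y':      3x^2 - 9y
  multiplying y':  -9x - 9y^2

so (3x^2 - 9y) + (-9x - 9y^2)·y' = 0, and therefore
  dy/dx = -(3x^2 - 9y)/(-9x - 9y^2) = (x^2/3 - y)/(x + y^2)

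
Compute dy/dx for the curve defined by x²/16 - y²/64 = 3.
Differentiate both sides with respect to x, treating y as y(x). By the chain rule, any term containing y contributes a factor of y' = dy/dx when we differentiate it.

Move every term to one side and write the relation as F(x, y) = 0. Term by term,
  d/dx[x^2/16] = x/8
  d/dx[-y^2/64] = -y·y'/32
  d/dx[-3] = 0

The pieces without y' make up ∂F/∂x and the coefficient of y' is ∂F/∂y:
  ∂F/∂x = x/8,
  ∂F/∂y = -y/32.

Since d/dx[F] = ∂F/∂x + (∂F/∂y)·y' = 0, solve for y':
  (∂F/∂y)·y' = -∂F/∂x
  dy/dx = -(∂F/∂x)/(∂F/∂y) = -(x/8)/(-y/32) = 4x/y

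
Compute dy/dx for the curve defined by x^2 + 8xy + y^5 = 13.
Take d/dx of both sides. Since y is implicitly a function of x, the chain rule attaches a y' = dy/dx factor whenever we differentiate through y.

Set F(x, y) = (left side) − (right side), so the curve is F = 0. Differentiating each term of F:
  d/dx[x^2] = 2x
  d/dx[8xy] = 8x·y' + 8y
  d/dx[y^5] = 5y^4·y'
  d/dx[-13] = 0

Collecting, the y'-free part is the partial derivative in x and the y' coefficient is the partial derivative in y:
  ∂F/∂x = 2x + 8y
  ∂F/∂y = 8x + 5y^4

so d/dx[F(x, y(x))] = ∂F/∂x + (∂F/∂y)·y' = 0. Rearranging,
  dy/dx = -(∂F/∂x)/(∂F/∂y) = -(2x + 8y)/(8x + 5y^4) = 2(-x - 4y)/(8x + 5y^4)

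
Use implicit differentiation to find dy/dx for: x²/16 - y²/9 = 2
Take d/dx of both sides. Since y is implicitly a function of x, the chain rule attaches a y' = dy/dx factor whenever we differentiate through y.

Set F(x, y) = (left side) − (right side), so the curve is F = 0. Differentiating each term of F:
  d/dx[x^2/16] = x/8
  d/dx[-y^2/9] = -2y·y'/9
  d/dx[-2] = 0

Collecting, the y'-free part is the partial derivative in x and the y' coefficient is the partial derivative in y:
  ∂F/∂x = x/8
  ∂F/∂y = -2y/9

so d/dx[F(x, y(x))] = ∂F/∂x + (∂F/∂y)·y' = 0. Rearranging,
  dy/dx = -(∂F/∂x)/(∂F/∂y) = -(x/8)/(-2y/9) = 9x/(16y)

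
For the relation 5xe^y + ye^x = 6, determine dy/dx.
Differentiate both sides with respect to x, treating y as y(x). By the chain rule, any term containing y contributes a factor of y' = dy/dx when we differentiate it.

Move every term to one side and write the relation as F(x, y) = 0. Term by term,
  d/dx[5x·e^(y)] = 5x·y'·e^(y) + 5e^(y)
  d/dx[y·e^(x)] = y·e^(x) + y'·e^(x)
  d/dx[-6] = 0

The pieces without y' make up ∂F/∂x and the coefficient of y' is ∂F/∂y:
  ∂F/∂x = y·e^(x) + 5e^(y),
  ∂F/∂y = 5x·e^(y) + e^(x).

Since d/dx[F] = ∂F/∂x + (∂F/∂y)·y' = 0, solve for y':
  (∂F/∂y)·y' = -∂F/∂x
  dy/dx = -(∂F/∂x)/(∂F/∂y) = -(y·e^(x) + 5e^(y))/(5x·e^(y) + e^(x)) = (-y·e^(x) - 5e^(y))/(5x·e^(y) + e^(x))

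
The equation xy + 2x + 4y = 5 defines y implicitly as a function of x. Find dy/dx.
Differentiate both sides with respect to x, treating y as y(x). By the chain rule, any term containing y contributes a factor of y' = dy/dx when we differentiate it.

Move every term to one side and write the relation as F(x, y) = 0. Term by term,
  d/dx[xy] = x·y' + y
  d/dx[2x] = 2
  d/dx[4y] = 4·y'
  d/dx[-5] = 0

The pieces without y' make up ∂F/∂x and the coefficient of y' is ∂F/∂y:
  ∂F/∂x = y + 2,
  ∂F/∂y = x + 4.

Since d/dx[F] = ∂F/∂x + (∂F/∂y)·y' = 0, solve for y':
  (∂F/∂y)·y' = -∂F/∂x
  dy/dx = -(∂F/∂x)/(∂F/∂y) = -(y + 2)/(x + 4) = (-y - 2)/(x + 4)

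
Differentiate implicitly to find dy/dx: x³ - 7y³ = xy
Take d/dx of both sides. Since y is implicitly a function of x, the chain rule attaches a y' = dy/dx factor whenever we differentiate through y.

Set F(x, y) = (left side) − (right side), so the curve is F = 0. Differentiating each term of F:
  d/dx[x^3] = 3x^2
  d/dx[-xy] = -x·y' - y
  d/dx[-7y^3] = -21y^2·y'

Collecting, the y'-free part is the partial derivative in x and the y' coefficient is the partial derivative in y:
  ∂F/∂x = 3x^2 - y
  ∂F/∂y = -x - 21y^2

so d/dx[F(x, y(x))] = ∂F/∂x + (∂F/∂y)·y' = 0. Rearranging,
  dy/dx = -(∂F/∂x)/(∂F/∂y) = -(3x^2 - y)/(-x - 21y^2) = (3x^2 - y)/(x + 21y^2)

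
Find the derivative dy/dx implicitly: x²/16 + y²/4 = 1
Apply d/dx to both sides, remembering that y depends on x. Each occurrence of y therefore brings in a y' = dy/dx via the chain rule.

With F(x, y) equal to the left-hand side minus the right, differentiate F term by term:
  d/dx[x^2/16] = x/8
  d/dx[y^2/4] = y·y'/2
  d/dx[-1] = 0
Adding these up, d/dx[F] = 0 becomes
  (x/8) + (y/2)·y' = 0,
so isolating y',
  dy/dx = -(x/8)/(y/2) = -x/(4y)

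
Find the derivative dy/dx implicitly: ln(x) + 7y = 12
Differentiate the relation implicitly: treat y = y(x) and apply the chain rule, so every y-derivative picks up a y' = dy/dx factor.

With everything moved to the left-hand side, differentiate term by term:
  d/dx[7y] = 7·y'
  d/dx[ln(x)] = 1/x
  d/dx[-12] = 0

Separating the contributions that come from x directly and those that come through y:
  without y':      1/x
  multiplying y':  7

so (1/x) + (7)·y' = 0, and therefore
  dy/dx = -(1/x)/(7) = -1/(7x)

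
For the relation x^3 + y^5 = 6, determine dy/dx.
Take d/dx of both sides. Since y is implicitly a function of x, the chain rule attaches a y' = dy/dx factor whenever we differentiate through y.

Set F(x, y) = (left side) − (right side), so the curve is F = 0. Differentiating each term of F:
  d/dx[x^3] = 3x^2
  d/dx[y^5] = 5y^4·y'
  d/dx[-6] = 0

Collecting, the y'-free part is the partial derivative in x and the y' coefficient is the partial derivative in y:
  ∂F/∂x = 3x^2
  ∂F/∂y = 5y^4

so d/dx[F(x, y(x))] = ∂F/∂x + (∂F/∂y)·y' = 0. Rearranging,
  dy/dx = -(∂F/∂x)/(∂F/∂y) = -(3x^2)/(5y^4) = -3x^2/(5y^4)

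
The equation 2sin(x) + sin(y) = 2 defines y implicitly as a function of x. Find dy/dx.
Take d/dx of both sides. Since y is implicitly a function of x, the chain rule attaches a y' = dy/dx factor whenever we differentiate through y.

Set F(x, y) = (left side) − (right side), so the curve is F = 0. Differentiating each term of F:
  d/dx[2sin(x)] = 2cos(x)
  d/dx[sin(y)] = y'·cos(y)
  d/dx[-2] = 0

Collecting, the y'-free part is the partial derivative in x and the y' coefficient is the partial derivative in y:
  ∂F/∂x = 2cos(x)
  ∂F/∂y = cos(y)

so d/dx[F(x, y(x))] = ∂F/∂x + (∂F/∂y)·y' = 0. Rearranging,
  dy/dx = -(∂F/∂x)/(∂F/∂y) = -(2cos(x))/(cos(y)) = -2cos(x)/cos(y)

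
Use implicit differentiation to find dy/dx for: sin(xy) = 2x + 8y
Apply d/dx to both sides, remembering that y depends on x. Each occurrence of y therefore brings in a y' = dy/dx via the chain rule.

With F(x, y) equal to the left-hand side minus the right, differentiate F term by term:
  d/dx[-2x] = -2
  d/dx[-8y] = -8·y'
  d/dx[sin(xy)] = (x·y' + y)·cos(xy)
Adding these up, d/dx[F] = 0 becomes
  (y·cos(xy) - 2) + (x·cos(xy) - 8)·y' = 0,
so isolating y',
  dy/dx = -(y·cos(xy) - 2)/(x·cos(xy) - 8) = (-y·cos(xy) + 2)/(x·cos(xy) - 8)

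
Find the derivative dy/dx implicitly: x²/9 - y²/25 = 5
Differentiate both sides with respect to x, treating y as y(x). By the chain rule, any term containing y contributes a factor of y' = dy/dx when we differentiate it.

Move every term to one side and write the relation as F(x, y) = 0. Term by term,
  d/dx[x^2/9] = 2x/9
  d/dx[-y^2/25] = -2y·y'/25
  d/dx[-5] = 0

The pieces without y' make up ∂F/∂x and the coefficient of y' is ∂F/∂y:
  ∂F/∂x = 2x/9,
  ∂F/∂y = -2y/25.

Since d/dx[F] = ∂F/∂x + (∂F/∂y)·y' = 0, solve for y':
  (∂F/∂y)·y' = -∂F/∂x
  dy/dx = -(∂F/∂x)/(∂F/∂y) = -(2x/9)/(-2y/25) = 25x/(9y)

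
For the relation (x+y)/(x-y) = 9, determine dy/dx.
Apply d/dx to both sides, remembering that y depends on x. Each occurrence of y therefore brings in a y' = dy/dx via the chain rule.

With F(x, y) equal to the left-hand side minus the right, differentiate F term by term:
  d/dx[(x + y)/(x - y)] = (y' + 1)/(x - y) + (x + y)(y' - 1)/(x - y)^2
  d/dx[-9] = 0
Adding these up, d/dx[F] = 0 becomes
  (1/(x - y) - (x + y)/(x - y)^2) + (1/(x - y) + (x + y)/(x - y)^2)·y' = 0,
so isolating y',
  dy/dx = -(1/(x - y) - (x + y)/(x - y)^2)/(1/(x - y) + (x + y)/(x - y)^2)
        = -(-2y/(x - y)^2)/(2x/(x - y)^2) = y/x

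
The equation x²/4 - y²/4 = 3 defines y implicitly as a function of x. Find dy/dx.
Differentiate the relation implicitly: treat y = y(x) and apply the chain rule, so every y-derivative picks up a y' = dy/dx factor.

With everything moved to the left-hand side, differentiate term by term:
  d/dx[x^2/4] = x/2
  d/dx[-y^2/4] = -y·y'/2
  d/dx[-3] = 0

Separating the contributions that come from x directly and those that come through y:
  without y':      x/2
  multiplying y':  -y/2

so (x/2) + (-y/2)·y' = 0, and therefore
  dy/dx = -(x/2)/(-y/2) = x/y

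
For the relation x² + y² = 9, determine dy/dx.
Differentiate the relation implicitly: treat y = y(x) and apply the chain rule, so every y-derivative picks up a y' = dy/dx factor.

With everything moved to the left-hand side, differentiate term by term:
  d/dx[x^2] = 2x
  d/dx[y^2] = 2y·y'
  d/dx[-9] = 0

Separating the contributions that come from x directly and those that come through y:
  without y':      2x
  multiplying y':  2y

so (2x) + (2y)·y' = 0, and therefore
  dy/dx = -(2x)/(2y) = -x/y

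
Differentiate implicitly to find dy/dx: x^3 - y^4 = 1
Differentiate the relation implicitly: treat y = y(x) and apply the chain rule, so every y-derivative picks up a y' = dy/dx factor.

With everything moved to the left-hand side, differentiate term by term:
  d/dx[x^3] = 3x^2
  d/dx[-y^4] = -4y^3·y'
  d/dx[-1] = 0

Separating the contributions that come from x directly and those that come through y:
  without y':      3x^2
  multiplying y':  -4y^3

so (3x^2) + (-4y^3)·y' = 0, and therefore
  dy/dx = -(3x^2)/(-4y^3) = 3x^2/(4y^3)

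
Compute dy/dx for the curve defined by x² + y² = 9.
Apply d/dx to both sides, remembering that y depends on x. Each occurrence of y therefore brings in a y' = dy/dx via the chain rule.

With F(x, y) equal to the left-hand side minus the right, differentiate F term by term:
  d/dx[x^2] = 2x
  d/dx[y^2] = 2y·y'
  d/dx[-9] = 0
Adding these up, d/dx[F] = 0 becomes
  (2x) + (2y)·y' = 0,
so isolating y',
  dy/dx = -(2x)/(2y) = -x/y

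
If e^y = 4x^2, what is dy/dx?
Differentiate the relation implicitly: treat y = y(x) and apply the chain rule, so every y-derivative picks up a y' = dy/dx factor.

With everything moved to the left-hand side, differentiate term by term:
  d/dx[-4x^2] = -8x
  d/dx[e^(y)] = y'·e^(y)

Separating the contributions that come from x directly and those that come through y:
  without y':      -8x
  multiplying y':  e^(y)

so (-8x) + (e^(y))·y' = 0, and therefore
  dy/dx = -(-8x)/(e^(y)) = 8x·e^(-y)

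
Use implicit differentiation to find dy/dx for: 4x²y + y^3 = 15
Apply d/dx to both sides, remembering that y depends on x. Each occurrence of y therefore brings in a y' = dy/dx via the chain rule.

With F(x, y) equal to the left-hand side minus the right, differentiate F term by term:
  d/dx[4x^2y] = 4x^2·y' + 8xy
  d/dx[y^3] = 3y^2·y'
  d/dx[-15] = 0
Adding these up, d/dx[F] = 0 becomes
  (8xy) + (4x^2 + 3y^2)·y' = 0,
so isolating y',
  dy/dx = -(8xy)/(4x^2 + 3y^2) = -8xy/(4x^2 + 3y^2)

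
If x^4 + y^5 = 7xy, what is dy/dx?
Differentiate both sides with respect to x, treating y as y(x). By the chain rule, any term containing y contributes a factor of y' = dy/dx when we differentiate it.

Move every term to one side and write the relation as F(x, y) = 0. Term by term,
  d/dx[x^4] = 4x^3
  d/dx[-7xy] = -7x·y' - 7y
  d/dx[y^5] = 5y^4·y'

The pieces without y' make up ∂F/∂x and the coefficient of y' is ∂F/∂y:
  ∂F/∂x = 4x^3 - 7y,
  ∂F/∂y = -7x + 5y^4.

Since d/dx[F] = ∂F/∂x + (∂F/∂y)·y' = 0, solve for y':
  (∂F/∂y)·y' = -∂F/∂x
  dy/dx = -(∂F/∂x)/(∂F/∂y) = -(4x^3 - 7y)/(-7x + 5y^4) = (4x^3 - 7y)/(7x - 5y^4)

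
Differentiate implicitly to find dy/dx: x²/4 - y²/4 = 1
Take d/dx of both sides. Since y is implicitly a function of x, the chain rule attaches a y' = dy/dx factor whenever we differentiate through y.

Set F(x, y) = (left side) − (right side), so the curve is F = 0. Differentiating each term of F:
  d/dx[x^2/4] = x/2
  d/dx[-y^2/4] = -y·y'/2
  d/dx[-1] = 0

Collecting, the y'-free part is the partial derivative in x and the y' coefficient is the partial derivative in y:
  ∂F/∂x = x/2
  ∂F/∂y = -y/2

so d/dx[F(x, y(x))] = ∂F/∂x + (∂F/∂y)·y' = 0. Rearranging,
  dy/dx = -(∂F/∂x)/(∂F/∂y) = -(x/2)/(-y/2) = x/y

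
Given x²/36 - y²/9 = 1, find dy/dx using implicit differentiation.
Apply d/dx to both sides, remembering that y depends on x. Each occurrence of y therefore brings in a y' = dy/dx via the chain rule.

With F(x, y) equal to the left-hand side minus the right, differentiate F term by term:
  d/dx[x^2/36] = x/18
  d/dx[-y^2/9] = -2y·y'/9
  d/dx[-1] = 0
Adding these up, d/dx[F] = 0 becomes
  (x/18) + (-2y/9)·y' = 0,
so isolating y',
  dy/dx = -(x/18)/(-2y/9) = x/(4y)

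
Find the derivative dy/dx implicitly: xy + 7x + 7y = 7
Differentiate both sides with respect to x, treating y as y(x). By the chain rule, any term containing y contributes a factor of y' = dy/dx when we differentiate it.

Move every term to one side and write the relation as F(x, y) = 0. Term by term,
  d/dx[xy] = x·y' + y
  d/dx[7x] = 7
  d/dx[7y] = 7·y'
  d/dx[-7] = 0

The pieces without y' make up ∂F/∂x and the coefficient of y' is ∂F/∂y:
  ∂F/∂x = y + 7,
  ∂F/∂y = x + 7.

Since d/dx[F] = ∂F/∂x + (∂F/∂y)·y' = 0, solve for y':
  (∂F/∂y)·y' = -∂F/∂x
  dy/dx = -(∂F/∂x)/(∂F/∂y) = -(y + 7)/(x + 7) = (-y - 7)/(x + 7)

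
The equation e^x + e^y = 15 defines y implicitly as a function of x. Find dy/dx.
Differentiate both sides with respect to x, treating y as y(x). By the chain rule, any term containing y contributes a factor of y' = dy/dx when we differentiate it.

Move every term to one side and write the relation as F(x, y) = 0. Term by term,
  d/dx[e^(x)] = e^(x)
  d/dx[e^(y)] = y'·e^(y)
  d/dx[-15] = 0

The pieces without y' make up ∂F/∂x and the coefficient of y' is ∂F/∂y:
  ∂F/∂x = e^(x),
  ∂F/∂y = e^(y).

Since d/dx[F] = ∂F/∂x + (∂F/∂y)·y' = 0, solve for y':
  (∂F/∂y)·y' = -∂F/∂x
  dy/dx = -(∂F/∂x)/(∂F/∂y) = -(e^(x))/(e^(y)) = -e^(x - y)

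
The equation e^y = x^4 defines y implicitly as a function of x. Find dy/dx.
Take d/dx of both sides. Since y is implicitly a function of x, the chain rule attaches a y' = dy/dx factor whenever we differentiate through y.

Set F(x, y) = (left side) − (right side), so the curve is F = 0. Differentiating each term of F:
  d/dx[-x^4] = -4x^3
  d/dx[e^(y)] = y'·e^(y)

Collecting, the y'-free part is the partial derivative in x and the y' coefficient is the partial derivative in y:
  ∂F/∂x = -4x^3
  ∂F/∂y = e^(y)

so d/dx[F(x, y(x))] = ∂F/∂x + (∂F/∂y)·y' = 0. Rearranging,
  dy/dx = -(∂F/∂x)/(∂F/∂y) = -(-4x^3)/(e^(y)) = 4x^3e^(-y)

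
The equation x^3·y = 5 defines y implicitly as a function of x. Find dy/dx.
Differentiate both sides with respect to x, treating y as y(x). By the chain rule, any term containing y contributes a factor of y' = dy/dx when we differentiate it.

Move every term to one side and write the relation as F(x, y) = 0. Term by term,
  d/dx[x^3y] = x^3·y' + 3x^2y
  d/dx[-5] = 0

The pieces without y' make up ∂F/∂x and the coefficient of y' is ∂F/∂y:
  ∂F/∂x = 3x^2y,
  ∂F/∂y = x^3.

Since d/dx[F] = ∂F/∂x + (∂F/∂y)·y' = 0, solve for y':
  (∂F/∂y)·y' = -∂F/∂x
  dy/dx = -(∂F/∂x)/(∂F/∂y) = -(3x^2y)/(x^3) = -3y/x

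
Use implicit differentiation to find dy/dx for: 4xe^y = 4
Differentiate the relation implicitly: treat y = y(x) and apply the chain rule, so every y-derivative picks up a y' = dy/dx factor.

With everything moved to the left-hand side, differentiate term by term:
  d/dx[4x·e^(y)] = 4x·y'·e^(y) + 4e^(y)
  d/dx[-4] = 0

Separating the contributions that come from x directly and those that come through y:
  without y':      4e^(y)
  multiplying y':  4x·e^(y)

so (4e^(y)) + (4x·e^(y))·y' = 0, and therefore
  dy/dx = -(4e^(y))/(4x·e^(y)) = -1/x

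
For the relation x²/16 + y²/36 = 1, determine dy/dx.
Differentiate the relation implicitly: treat y = y(x) and apply the chain rule, so every y-derivative picks up a y' = dy/dx factor.

With everything moved to the left-hand side, differentiate term by term:
  d/dx[x^2/16] = x/8
  d/dx[y^2/36] = y·y'/18
  d/dx[-1] = 0

Separating the contributions that come from x directly and those that come through y:
  without y':      x/8
  multiplying y':  y/18

so (x/8) + (y/18)·y' = 0, and therefore
  dy/dx = -(x/8)/(y/18) = -9x/(4y)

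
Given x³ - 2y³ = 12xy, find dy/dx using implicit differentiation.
Differentiate both sides with respect to x, treating y as y(x). By the chain rule, any term containing y contributes a factor of y' = dy/dx when we differentiate it.

Move every term to one side and write the relation as F(x, y) = 0. Term by term,
  d/dx[x^3] = 3x^2
  d/dx[-12xy] = -12x·y' - 12y
  d/dx[-2y^3] = -6y^2·y'

The pieces without y' make up ∂F/∂x and the coefficient of y' is ∂F/∂y:
  ∂F/∂x = 3x^2 - 12y,
  ∂F/∂y = -12x - 6y^2.

Since d/dx[F] = ∂F/∂x + (∂F/∂y)·y' = 0, solve for y':
  (∂F/∂y)·y' = -∂F/∂x
  dy/dx = -(∂F/∂x)/(∂F/∂y) = -(3x^2 - 12y)/(-12x - 6y^2) = (x^2 - 4y)/(2(2x + y^2))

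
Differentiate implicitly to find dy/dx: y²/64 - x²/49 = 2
Take d/dx of both sides. Since y is implicitly a function of x, the chain rule attaches a y' = dy/dx factor whenever we differentiate through y.

Set F(x, y) = (left side) − (right side), so the curve is F = 0. Differentiating each term of F:
  d/dx[-x^2/49] = -2x/49
  d/dx[y^2/64] = y·y'/32
  d/dx[-2] = 0

Collecting, the y'-free part is the partial derivative in x and the y' coefficient is the partial derivative in y:
  ∂F/∂x = -2x/49
  ∂F/∂y = y/32

so d/dx[F(x, y(x))] = ∂F/∂x + (∂F/∂y)·y' = 0. Rearranging,
  dy/dx = -(∂F/∂x)/(∂F/∂y) = -(-2x/49)/(y/32) = 64x/(49y)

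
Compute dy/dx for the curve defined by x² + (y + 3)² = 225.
Differentiate both sides with respect to x, treating y as y(x). By the chain rule, any term containing y contributes a factor of y' = dy/dx when we differentiate it.

Move every term to one side and write the relation as F(x, y) = 0. Term by term,
  d/dx[x^2] = 2x
  d/dx[(y + 3)^2] = 2·y'(y + 3)
  d/dx[-225] = 0

The pieces without y' make up ∂F/∂x and the coefficient of y' is ∂F/∂y:
  ∂F/∂x = 2x,
  ∂F/∂y = 2y + 6.

Since d/dx[F] = ∂F/∂x + (∂F/∂y)·y' = 0, solve for y':
  (∂F/∂y)·y' = -∂F/∂x
  dy/dx = -(∂F/∂x)/(∂F/∂y) = -(2x)/(2y + 6) = -x/(y + 3)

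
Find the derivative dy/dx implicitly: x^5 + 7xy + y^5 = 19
Apply d/dx to both sides, remembering that y depends on x. Each occurrence of y therefore brings in a y' = dy/dx via the chain rule.

With F(x, y) equal to the left-hand side minus the right, differentiate F term by term:
  d/dx[x^5] = 5x^4
  d/dx[7xy] = 7x·y' + 7y
  d/dx[y^5] = 5y^4·y'
  d/dx[-19] = 0
Adding these up, d/dx[F] = 0 becomes
  (5x^4 + 7y) + (7x + 5y^4)·y' = 0,
so isolating y',
  dy/dx = -(5x^4 + 7y)/(7x + 5y^4) = (-5x^4 - 7y)/(7x + 5y^4)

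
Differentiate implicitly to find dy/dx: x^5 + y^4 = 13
Differentiate both sides with respect to x, treating y as y(x). By the chain rule, any term containing y contributes a factor of y' = dy/dx when we differentiate it.

Move every term to one side and write the relation as F(x, y) = 0. Term by term,
  d/dx[x^5] = 5x^4
  d/dx[y^4] = 4y^3·y'
  d/dx[-13] = 0

The pieces without y' make up ∂F/∂x and the coefficient of y' is ∂F/∂y:
  ∂F/∂x = 5x^4,
  ∂F/∂y = 4y^3.

Since d/dx[F] = ∂F/∂x + (∂F/∂y)·y' = 0, solve for y':
  (∂F/∂y)·y' = -∂F/∂x
  dy/dx = -(∂F/∂x)/(∂F/∂y) = -(5x^4)/(4y^3) = -5x^4/(4y^3)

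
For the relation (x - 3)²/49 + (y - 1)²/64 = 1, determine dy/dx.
Take d/dx of both sides. Since y is implicitly a function of x, the chain rule attaches a y' = dy/dx factor whenever we differentiate through y.

Set F(x, y) = (left side) − (right side), so the curve is F = 0. Differentiating each term of F:
  d/dx[(x - 3)^2/49] = 2x/49 - 6/49
  d/dx[(y - 1)^2/64] = y'(y - 1)/32
  d/dx[-1] = 0

Collecting, the y'-free part is the partial derivative in x and the y' coefficient is the partial derivative in y:
  ∂F/∂x = 2x/49 - 6/49
  ∂F/∂y = y/32 - 1/32

so d/dx[F(x, y(x))] = ∂F/∂x + (∂F/∂y)·y' = 0. Rearranging,
  dy/dx = -(∂F/∂x)/(∂F/∂y) = -(2x/49 - 6/49)/(y/32 - 1/32)
        = -(2(x - 3)/49)/((y - 1)/32) = 64(3 - x)/(49(y - 1))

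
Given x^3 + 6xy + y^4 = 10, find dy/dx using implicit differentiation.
Take d/dx of both sides. Since y is implicitly a function of x, the chain rule attaches a y' = dy/dx factor whenever we differentiate through y.

Set F(x, y) = (left side) − (right side), so the curve is F = 0. Differentiating each term of F:
  d/dx[x^3] = 3x^2
  d/dx[6xy] = 6x·y' + 6y
  d/dx[y^4] = 4y^3·y'
  d/dx[-10] = 0

Collecting, the y'-free part is the partial derivative in x and the y' coefficient is the partial derivative in y:
  ∂F/∂x = 3x^2 + 6y
  ∂F/∂y = 6x + 4y^3

so d/dx[F(x, y(x))] = ∂F/∂x + (∂F/∂y)·y' = 0. Rearranging,
  dy/dx = -(∂F/∂x)/(∂F/∂y) = -(3x^2 + 6y)/(6x + 4y^3) = 3(-x^2 - 2y)/(2(3x + 2y^3))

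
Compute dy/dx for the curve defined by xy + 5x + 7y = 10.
Differentiate both sides with respect to x, treating y as y(x). By the chain rule, any term containing y contributes a factor of y' = dy/dx when we differentiate it.

Move every term to one side and write the relation as F(x, y) = 0. Term by term,
  d/dx[xy] = x·y' + y
  d/dx[5x] = 5
  d/dx[7y] = 7·y'
  d/dx[-10] = 0

The pieces without y' make up ∂F/∂x and the coefficient of y' is ∂F/∂y:
  ∂F/∂x = y + 5,
  ∂F/∂y = x + 7.

Since d/dx[F] = ∂F/∂x + (∂F/∂y)·y' = 0, solve for y':
  (∂F/∂y)·y' = -∂F/∂x
  dy/dx = -(∂F/∂x)/(∂F/∂y) = -(y + 5)/(x + 7) = (-y - 5)/(x + 7)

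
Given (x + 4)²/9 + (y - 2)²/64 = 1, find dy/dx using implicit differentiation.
Differentiate the relation implicitly: treat y = y(x) and apply the chain rule, so every y-derivative picks up a y' = dy/dx factor.

With everything moved to the left-hand side, differentiate term by term:
  d/dx[(x + 4)^2/9] = 2x/9 + 8/9
  d/dx[(y - 2)^2/64] = y'(y - 2)/32
  d/dx[-1] = 0

Separating the contributions that come from x directly and those that come through y:
  without y':      2x/9 + 8/9
  multiplying y':  y/32 - 1/16

so (2x/9 + 8/9) + (y/32 - 1/16)·y' = 0, and therefore
  dy/dx = -(2x/9 + 8/9)/(y/32 - 1/16)
        = -(2(x + 4)/9)/((y - 2)/32) = 64(-x - 4)/(9(y - 2))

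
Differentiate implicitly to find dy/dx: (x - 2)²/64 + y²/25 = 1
Differentiate the relation implicitly: treat y = y(x) and apply the chain rule, so every y-derivative picks up a y' = dy/dx factor.

With everything moved to the left-hand side, differentiate term by term:
  d/dx[y^2/25] = 2y·y'/25
  d/dx[(x - 2)^2/64] = x/32 - 1/16
  d/dx[-1] = 0

Separating the contributions that come from x directly and those that come through y:
  without y':      x/32 - 1/16
  multiplying y':  2y/25

so (x/32 - 1/16) + (2y/25)·y' = 0, and therefore
  dy/dx = -(x/32 - 1/16)/(2y/25)
        = -((x - 2)/32)/(2y/25) = 25(2 - x)/(64y)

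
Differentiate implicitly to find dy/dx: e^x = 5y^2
Differentiate the relation implicitly: treat y = y(x) and apply the chain rule, so every y-derivative picks up a y' = dy/dx factor.

With everything moved to the left-hand side, differentiate term by term:
  d/dx[-5y^2] = -10y·y'
  d/dx[e^(x)] = e^(x)

Separating the contributions that come from x directly and those that come through y:
  without y':      e^(x)
  multiplying y':  -10y

so (e^(x)) + (-10y)·y' = 0, and therefore
  dy/dx = -(e^(x))/(-10y) = e^(x)/(10y)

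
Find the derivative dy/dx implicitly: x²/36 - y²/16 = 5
Differentiate the relation implicitly: treat y = y(x) and apply the chain rule, so every y-derivative picks up a y' = dy/dx factor.

With everything moved to the left-hand side, differentiate term by term:
  d/dx[x^2/36] = x/18
  d/dx[-y^2/16] = -y·y'/8
  d/dx[-5] = 0

Separating the contributions that come from x directly and those that come through y:
  without y':      x/18
  multiplying y':  -y/8

so (x/18) + (-y/8)·y' = 0, and therefore
  dy/dx = -(x/18)/(-y/8) = 4x/(9y)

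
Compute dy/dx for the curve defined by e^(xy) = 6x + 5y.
Take d/dx of both sides. Since y is implicitly a function of x, the chain rule attaches a y' = dy/dx factor whenever we differentiate through y.

Set F(x, y) = (left side) − (right side), so the curve is F = 0. Differentiating each term of F:
  d/dx[-6x] = -6
  d/dx[-5y] = -5·y'
  d/dx[e^(xy)] = (x·y' + y)·e^(xy)

Collecting, the y'-free part is the partial derivative in x and the y' coefficient is the partial derivative in y:
  ∂F/∂x = y·e^(xy) - 6
  ∂F/∂y = x·e^(xy) - 5

so d/dx[F(x, y(x))] = ∂F/∂x + (∂F/∂y)·y' = 0. Rearranging,
  dy/dx = -(∂F/∂x)/(∂F/∂y) = -(y·e^(xy) - 6)/(x·e^(xy) - 5) = (-y·e^(xy) + 6)/(x·e^(xy) - 5)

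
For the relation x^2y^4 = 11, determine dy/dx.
Apply d/dx to both sides, remembering that y depends on x. Each occurrence of y therefore brings in a y' = dy/dx via the chain rule.

With F(x, y) equal to the left-hand side minus the right, differentiate F term by term:
  d/dx[x^2y^4] = 4x^2y^3·y' + 2xy^4
  d/dx[-11] = 0
Adding these up, d/dx[F] = 0 becomes
  (2xy^4) + (4x^2y^3)·y' = 0,
so isolating y',
  dy/dx = -(2xy^4)/(4x^2y^3) = -y/(2x)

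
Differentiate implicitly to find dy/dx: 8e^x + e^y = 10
Take d/dx of both sides. Since y is implicitly a function of x, the chain rule attaches a y' = dy/dx factor whenever we differentiate through y.

Set F(x, y) = (left side) − (right side), so the curve is F = 0. Differentiating each term of F:
  d/dx[8e^(x)] = 8e^(x)
  d/dx[e^(y)] = y'·e^(y)
  d/dx[-10] = 0

Collecting, the y'-free part is the partial derivative in x and the y' coefficient is the partial derivative in y:
  ∂F/∂x = 8e^(x)
  ∂F/∂y = e^(y)

so d/dx[F(x, y(x))] = ∂F/∂x + (∂F/∂y)·y' = 0. Rearranging,
  dy/dx = -(∂F/∂x)/(∂F/∂y) = -(8e^(x))/(e^(y)) = -8e^(x - y)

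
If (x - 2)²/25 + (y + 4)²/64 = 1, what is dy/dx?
Take d/dx of both sides. Since y is implicitly a function of x, the chain rule attaches a y' = dy/dx factor whenever we differentiate through y.

Set F(x, y) = (left side) − (right side), so the curve is F = 0. Differentiating each term of F:
  d/dx[(x - 2)^2/25] = 2x/25 - 4/25
  d/dx[(y + 4)^2/64] = y'(y + 4)/32
  d/dx[-1] = 0

Collecting, the y'-free part is the partial derivative in x and the y' coefficient is the partial derivative in y:
  ∂F/∂x = 2x/25 - 4/25
  ∂F/∂y = y/32 + 1/8

so d/dx[F(x, y(x))] = ∂F/∂x + (∂F/∂y)·y' = 0. Rearranging,
  dy/dx = -(∂F/∂x)/(∂F/∂y) = -(2x/25 - 4/25)/(y/32 + 1/8)
        = -(2(x - 2)/25)/((y + 4)/32) = 64(2 - x)/(25(y + 4))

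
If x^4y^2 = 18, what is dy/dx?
Differentiate both sides with respect to x, treating y as y(x). By the chain rule, any term containing y contributes a factor of y' = dy/dx when we differentiate it.

Move every term to one side and write the relation as F(x, y) = 0. Term by term,
  d/dx[x^4y^2] = 2x^4y·y' + 4x^3y^2
  d/dx[-18] = 0

The pieces without y' make up ∂F/∂x and the coefficient of y' is ∂F/∂y:
  ∂F/∂x = 4x^3y^2,
  ∂F/∂y = 2x^4y.

Since d/dx[F] = ∂F/∂x + (∂F/∂y)·y' = 0, solve for y':
  (∂F/∂y)·y' = -∂F/∂x
  dy/dx = -(∂F/∂x)/(∂F/∂y) = -(4x^3y^2)/(2x^4y) = -2y/x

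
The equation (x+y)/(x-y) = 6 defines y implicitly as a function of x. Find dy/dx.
Differentiate both sides with respect to x, treating y as y(x). By the chain rule, any term containing y contributes a factor of y' = dy/dx when we differentiate it.

Move every term to one side and write the relation as F(x, y) = 0. Term by term,
  d/dx[(x + y)/(x - y)] = (y' + 1)/(x - y) + (x + y)(y' - 1)/(x - y)^2
  d/dx[-6] = 0

The pieces without y' make up ∂F/∂x and the coefficient of y' is ∂F/∂y:
  ∂F/∂x = 1/(x - y) - (x + y)/(x - y)^2,
  ∂F/∂y = 1/(x - y) + (x + y)/(x - y)^2.

Since d/dx[F] = ∂F/∂x + (∂F/∂y)·y' = 0, solve for y':
  (∂F/∂y)·y' = -∂F/∂x
  dy/dx = -(∂F/∂x)/(∂F/∂y) = -(1/(x - y) - (x + y)/(x - y)^2)/(1/(x - y) + (x + y)/(x - y)^2)
        = -(-2y/(x - y)^2)/(2x/(x - y)^2) = y/x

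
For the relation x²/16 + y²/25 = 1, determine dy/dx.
Differentiate both sides with respect to x, treating y as y(x). By the chain rule, any term containing y contributes a factor of y' = dy/dx when we differentiate it.

Move every term to one side and write the relation as F(x, y) = 0. Term by term,
  d/dx[x^2/16] = x/8
  d/dx[y^2/25] = 2y·y'/25
  d/dx[-1] = 0

The pieces without y' make up ∂F/∂x and the coefficient of y' is ∂F/∂y:
  ∂F/∂x = x/8,
  ∂F/∂y = 2y/25.

Since d/dx[F] = ∂F/∂x + (∂F/∂y)·y' = 0, solve for y':
  (∂F/∂y)·y' = -∂F/∂x
  dy/dx = -(∂F/∂x)/(∂F/∂y) = -(x/8)/(2y/25) = -25x/(16y)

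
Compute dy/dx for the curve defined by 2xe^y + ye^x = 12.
Take d/dx of both sides. Since y is implicitly a function of x, the chain rule attaches a y' = dy/dx factor whenever we differentiate through y.

Set F(x, y) = (left side) − (right side), so the curve is F = 0. Differentiating each term of F:
  d/dx[2x·e^(y)] = 2x·y'·e^(y) + 2e^(y)
  d/dx[y·e^(x)] = y·e^(x) + y'·e^(x)
  d/dx[-12] = 0

Collecting, the y'-free part is the partial derivative in x and the y' coefficient is the partial derivative in y:
  ∂F/∂x = y·e^(x) + 2e^(y)
  ∂F/∂y = 2x·e^(y) + e^(x)

so d/dx[F(x, y(x))] = ∂F/∂x + (∂F/∂y)·y' = 0. Rearranging,
  dy/dx = -(∂F/∂x)/(∂F/∂y) = -(y·e^(x) + 2e^(y))/(2x·e^(y) + e^(x)) = (-y·e^(x) - 2e^(y))/(2x·e^(y) + e^(x))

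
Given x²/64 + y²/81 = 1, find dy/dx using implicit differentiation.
Apply d/dx to both sides, remembering that y depends on x. Each occurrence of y therefore brings in a y' = dy/dx via the chain rule.

With F(x, y) equal to the left-hand side minus the right, differentiate F term by term:
  d/dx[x^2/64] = x/32
  d/dx[y^2/81] = 2y·y'/81
  d/dx[-1] = 0
Adding these up, d/dx[F] = 0 becomes
  (x/32) + (2y/81)·y' = 0,
so isolating y',
  dy/dx = -(x/32)/(2y/81) = -81x/(64y)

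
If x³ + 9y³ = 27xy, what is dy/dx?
Take d/dx of both sides. Since y is implicitly a function of x, the chain rule attaches a y' = dy/dx factor whenever we differentiate through y.

Set F(x, y) = (left side) − (right side), so the curve is F = 0. Differentiating each term of F:
  d/dx[x^3] = 3x^2
  d/dx[-27xy] = -27x·y' - 27y
  d/dx[9y^3] = 27y^2·y'

Collecting, the y'-free part is the partial derivative in x and the y' coefficient is the partial derivative in y:
  ∂F/∂x = 3x^2 - 27y
  ∂F/∂y = -27x + 27y^2

so d/dx[F(x, y(x))] = ∂F/∂x + (∂F/∂y)·y' = 0. Rearranging,
  dy/dx = -(∂F/∂x)/(∂F/∂y) = -(3x^2 - 27y)/(-27x + 27y^2) = (x^2/9 - y)/(x - y^2)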